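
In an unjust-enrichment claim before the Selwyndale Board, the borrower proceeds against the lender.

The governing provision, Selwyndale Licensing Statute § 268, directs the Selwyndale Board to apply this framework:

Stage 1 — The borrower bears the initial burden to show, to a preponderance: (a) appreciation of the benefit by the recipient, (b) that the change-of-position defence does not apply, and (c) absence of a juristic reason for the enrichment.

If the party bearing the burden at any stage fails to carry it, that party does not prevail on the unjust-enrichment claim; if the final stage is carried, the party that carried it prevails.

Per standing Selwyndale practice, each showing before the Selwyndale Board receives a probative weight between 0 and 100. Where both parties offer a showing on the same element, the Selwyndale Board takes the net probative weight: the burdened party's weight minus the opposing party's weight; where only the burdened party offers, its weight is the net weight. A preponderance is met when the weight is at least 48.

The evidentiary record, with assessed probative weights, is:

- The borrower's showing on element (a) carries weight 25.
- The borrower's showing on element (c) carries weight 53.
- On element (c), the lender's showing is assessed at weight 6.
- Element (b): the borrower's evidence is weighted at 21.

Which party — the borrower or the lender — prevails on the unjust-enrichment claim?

lender

At Stage 1 the borrower must meet a preponderance (weight is at least 48): on (a) the weight is 25, which does not reach 48, so (a) does not meet the standard; on (b) the weight is 21, < 48, so (b) does not meet the standard; on (c) the weight is 53 less the opposing 6 gives net 47, < 48, so (c) does not meet the standard.
  Not every element is met, so the borrower fails to carry Stage 1.
So the lender prevails.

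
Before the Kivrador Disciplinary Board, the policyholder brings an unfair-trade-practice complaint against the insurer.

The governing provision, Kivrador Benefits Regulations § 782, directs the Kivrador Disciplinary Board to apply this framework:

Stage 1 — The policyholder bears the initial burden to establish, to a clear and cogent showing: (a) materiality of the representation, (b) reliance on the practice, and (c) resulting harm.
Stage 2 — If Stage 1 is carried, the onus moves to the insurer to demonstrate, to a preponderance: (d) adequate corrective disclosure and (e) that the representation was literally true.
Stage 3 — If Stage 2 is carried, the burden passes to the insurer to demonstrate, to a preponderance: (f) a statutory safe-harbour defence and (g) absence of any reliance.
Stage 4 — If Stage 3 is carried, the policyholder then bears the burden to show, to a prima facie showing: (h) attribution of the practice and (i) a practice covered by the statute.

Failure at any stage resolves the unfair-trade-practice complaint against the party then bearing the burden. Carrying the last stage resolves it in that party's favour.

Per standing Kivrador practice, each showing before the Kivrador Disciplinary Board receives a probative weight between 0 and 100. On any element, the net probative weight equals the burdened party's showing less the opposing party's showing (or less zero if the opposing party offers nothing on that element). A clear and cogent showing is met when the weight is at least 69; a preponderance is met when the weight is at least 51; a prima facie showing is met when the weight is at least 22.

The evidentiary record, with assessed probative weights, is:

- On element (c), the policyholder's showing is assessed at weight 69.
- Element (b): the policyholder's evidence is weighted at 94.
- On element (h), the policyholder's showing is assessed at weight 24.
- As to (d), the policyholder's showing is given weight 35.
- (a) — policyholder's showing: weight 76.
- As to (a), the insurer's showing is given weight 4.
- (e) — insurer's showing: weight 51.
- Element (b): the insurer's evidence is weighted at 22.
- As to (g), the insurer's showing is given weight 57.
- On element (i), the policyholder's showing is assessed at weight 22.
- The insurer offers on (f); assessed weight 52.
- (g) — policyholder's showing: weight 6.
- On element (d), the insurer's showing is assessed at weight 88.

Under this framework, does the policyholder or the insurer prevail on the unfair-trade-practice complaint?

policyholder

At Stage 1 the policyholder must meet a clear and cogent showing (weight is at least 69): on (a) the weight is 76 less the opposing 4 gives net 72, which does reach 69, so (a) meets the standard; on (b) the weight is 94 less the opposing 22 gives net 72, which does reach 69, so (b) meets the standard; on (c) the weight is 69, ≥ 69, so (c) meets the standard.
  The policyholder carries Stage 1; the insurer now bears the burden.
At Stage 2 the insurer must meet a preponderance (weight is at least 51): on (d) the weight is 88 less the opposing 35 gives net 53, ≥ 51, so (d) meets the standard; on (e) the weight is 51, which does reach 51, so (e) meets the standard.
  Stage 2 carried; the burden remains with the insurer.
At Stage 3 the insurer must meet a preponderance (weight is at least 51): on (f) the weight is 52, which does reach 51, so (f) meets the standard; on (g) the weight is 57 less the opposing 6 gives net 51, which does reach 51, so (g) meets the standard.
  Stage 3 carried; the burden shifts to the policyholder.
At Stage 4 the policyholder must meet a prima facie showing (weight is at least 22): on (h) the weight is 24, ≥ 22, so (h) meets the standard; on (i) the weight is 22, ≥ 22, so (i) meets the standard.
  The policyholder carries the last stage.
All stages carried — the policyholder prevails.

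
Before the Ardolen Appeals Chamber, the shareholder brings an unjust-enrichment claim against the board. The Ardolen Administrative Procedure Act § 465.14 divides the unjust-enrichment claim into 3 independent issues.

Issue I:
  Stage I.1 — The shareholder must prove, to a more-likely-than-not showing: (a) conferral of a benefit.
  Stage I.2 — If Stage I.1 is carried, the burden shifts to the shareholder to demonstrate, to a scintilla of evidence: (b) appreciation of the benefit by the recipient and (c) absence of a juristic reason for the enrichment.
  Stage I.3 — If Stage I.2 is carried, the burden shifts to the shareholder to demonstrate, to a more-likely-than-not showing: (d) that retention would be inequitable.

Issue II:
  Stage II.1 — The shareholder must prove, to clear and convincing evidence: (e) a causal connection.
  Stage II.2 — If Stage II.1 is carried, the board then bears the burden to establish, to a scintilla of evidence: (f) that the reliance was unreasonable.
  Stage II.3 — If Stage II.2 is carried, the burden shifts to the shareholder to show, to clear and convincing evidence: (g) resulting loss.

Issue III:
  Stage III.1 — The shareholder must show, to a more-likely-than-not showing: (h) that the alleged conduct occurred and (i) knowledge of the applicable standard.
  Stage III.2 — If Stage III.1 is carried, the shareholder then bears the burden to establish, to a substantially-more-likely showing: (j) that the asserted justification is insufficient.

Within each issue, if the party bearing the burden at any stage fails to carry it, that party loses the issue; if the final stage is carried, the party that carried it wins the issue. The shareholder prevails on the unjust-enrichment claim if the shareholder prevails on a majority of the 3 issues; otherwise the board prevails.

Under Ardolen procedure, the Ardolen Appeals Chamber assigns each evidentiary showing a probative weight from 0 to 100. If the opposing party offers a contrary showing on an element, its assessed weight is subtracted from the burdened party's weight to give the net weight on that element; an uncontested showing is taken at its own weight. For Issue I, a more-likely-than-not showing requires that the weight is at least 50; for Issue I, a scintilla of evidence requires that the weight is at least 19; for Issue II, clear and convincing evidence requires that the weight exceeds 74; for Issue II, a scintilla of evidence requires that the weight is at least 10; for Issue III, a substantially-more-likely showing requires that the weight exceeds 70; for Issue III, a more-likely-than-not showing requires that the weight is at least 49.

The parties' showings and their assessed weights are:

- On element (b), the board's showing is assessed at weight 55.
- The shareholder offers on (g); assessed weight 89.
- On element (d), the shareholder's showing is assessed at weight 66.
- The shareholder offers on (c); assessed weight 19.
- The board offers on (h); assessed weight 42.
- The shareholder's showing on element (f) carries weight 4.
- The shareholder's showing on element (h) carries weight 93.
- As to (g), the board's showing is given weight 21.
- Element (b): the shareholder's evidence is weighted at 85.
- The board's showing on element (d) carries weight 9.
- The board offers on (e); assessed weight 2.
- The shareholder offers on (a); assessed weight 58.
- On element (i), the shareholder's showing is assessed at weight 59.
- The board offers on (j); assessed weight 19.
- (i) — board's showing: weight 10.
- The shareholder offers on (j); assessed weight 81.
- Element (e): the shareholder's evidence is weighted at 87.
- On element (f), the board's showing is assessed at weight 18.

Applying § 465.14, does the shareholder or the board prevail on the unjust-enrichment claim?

— Issue I —
Stage I.1 — burden on shareholder; standard: a more-likely-than-not showing (weight is at least 50).
    (a): 58 ≥ 50 [met]
  Stage I.1 carried; the burden remains with the shareholder.
Stage I.2 — burden on shareholder; standard: a scintilla of evidence (weight is at least 19).
    (b): 85 − 55 = 30 ≥ 19 [met]
    (c): 19 ≥ 19 [met]
  Stage I.2 is satisfied; the shareholder continues to bear the burden.
Stage I.3 — burden on shareholder; standard: a more-likely-than-not showing (weight is at least 50).
    (d): 66 − 9 = 57 ≥ 50 [met]
  All elements met at the final stage.
With every stage satisfied, the shareholder prevails on this issue.
— Issue II —
Stage II.1 (shareholder, clear and convincing evidence, weight exceeds 74): (e) net 87−2=85 > 74 — meets.
  Stage II.1 carried; the burden shifts to the board.
Stage II.2 (board, a scintilla of evidence, weight is at least 10): (f) net 18−4=14 ≥ 10 — meets.
  All elements met. The burden passes to the shareholder.
Stage II.3 (shareholder, clear and convincing evidence, weight exceeds 74): (g) net 89−21=68 ≤ 74 — fails.
  Stage II.3 not carried; the shareholder fails its burden.
So the board prevails on this issue.
— Issue III —
Stage III.1 (shareholder, a more-likely-than-not showing, weight is at least 49): (h) net 93−42=51 ≥ 49 — meets; (i) net 59−10=49 ≥ 49 — meets.
  Stage III.1 carried; the burden remains with the shareholder.
Stage III.2 (shareholder, a substantially-more-likely showing, weight exceeds 70): (j) net 81−19=62 ≤ 70 — fails.
  Not every element is met, so the shareholder fails to carry Stage III.2.
The board prevails on this issue.
Per-issue: Issue I → shareholder; Issue II → board; Issue III → board. The shareholder must prevail on a majority of issues; overall, the board prevails.

board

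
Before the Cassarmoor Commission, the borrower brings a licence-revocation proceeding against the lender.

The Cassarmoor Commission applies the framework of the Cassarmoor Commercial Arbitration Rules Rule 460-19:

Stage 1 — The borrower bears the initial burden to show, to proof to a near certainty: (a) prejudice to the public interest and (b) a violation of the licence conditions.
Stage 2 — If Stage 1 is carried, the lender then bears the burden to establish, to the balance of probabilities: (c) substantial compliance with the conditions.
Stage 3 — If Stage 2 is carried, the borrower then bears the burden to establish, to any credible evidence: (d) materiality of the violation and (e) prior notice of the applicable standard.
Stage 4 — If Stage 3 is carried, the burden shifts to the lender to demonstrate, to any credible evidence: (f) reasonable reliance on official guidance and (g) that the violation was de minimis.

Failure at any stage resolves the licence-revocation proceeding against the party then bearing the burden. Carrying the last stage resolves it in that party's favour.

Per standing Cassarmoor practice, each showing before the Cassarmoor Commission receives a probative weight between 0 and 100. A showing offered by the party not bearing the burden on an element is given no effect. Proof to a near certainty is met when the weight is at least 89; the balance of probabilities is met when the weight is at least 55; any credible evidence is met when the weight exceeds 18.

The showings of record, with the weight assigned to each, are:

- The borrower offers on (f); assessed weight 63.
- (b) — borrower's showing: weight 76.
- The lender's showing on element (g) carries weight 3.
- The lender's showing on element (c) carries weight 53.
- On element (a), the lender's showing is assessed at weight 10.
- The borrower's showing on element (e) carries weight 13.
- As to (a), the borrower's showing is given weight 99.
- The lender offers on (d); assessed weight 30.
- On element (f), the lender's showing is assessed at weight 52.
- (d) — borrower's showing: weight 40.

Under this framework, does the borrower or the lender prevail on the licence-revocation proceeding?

lender

Stage 1 — burden on borrower; standard: proof to a near certainty (weight is at least 89).
    (a): 99 (lender's 10 disregarded) ≥ 89 [met]
    (b): 76 < 89 [not met]
  Not every element is met, so the borrower fails to carry Stage 1.
The analysis ends at Stage 1; the lender prevails.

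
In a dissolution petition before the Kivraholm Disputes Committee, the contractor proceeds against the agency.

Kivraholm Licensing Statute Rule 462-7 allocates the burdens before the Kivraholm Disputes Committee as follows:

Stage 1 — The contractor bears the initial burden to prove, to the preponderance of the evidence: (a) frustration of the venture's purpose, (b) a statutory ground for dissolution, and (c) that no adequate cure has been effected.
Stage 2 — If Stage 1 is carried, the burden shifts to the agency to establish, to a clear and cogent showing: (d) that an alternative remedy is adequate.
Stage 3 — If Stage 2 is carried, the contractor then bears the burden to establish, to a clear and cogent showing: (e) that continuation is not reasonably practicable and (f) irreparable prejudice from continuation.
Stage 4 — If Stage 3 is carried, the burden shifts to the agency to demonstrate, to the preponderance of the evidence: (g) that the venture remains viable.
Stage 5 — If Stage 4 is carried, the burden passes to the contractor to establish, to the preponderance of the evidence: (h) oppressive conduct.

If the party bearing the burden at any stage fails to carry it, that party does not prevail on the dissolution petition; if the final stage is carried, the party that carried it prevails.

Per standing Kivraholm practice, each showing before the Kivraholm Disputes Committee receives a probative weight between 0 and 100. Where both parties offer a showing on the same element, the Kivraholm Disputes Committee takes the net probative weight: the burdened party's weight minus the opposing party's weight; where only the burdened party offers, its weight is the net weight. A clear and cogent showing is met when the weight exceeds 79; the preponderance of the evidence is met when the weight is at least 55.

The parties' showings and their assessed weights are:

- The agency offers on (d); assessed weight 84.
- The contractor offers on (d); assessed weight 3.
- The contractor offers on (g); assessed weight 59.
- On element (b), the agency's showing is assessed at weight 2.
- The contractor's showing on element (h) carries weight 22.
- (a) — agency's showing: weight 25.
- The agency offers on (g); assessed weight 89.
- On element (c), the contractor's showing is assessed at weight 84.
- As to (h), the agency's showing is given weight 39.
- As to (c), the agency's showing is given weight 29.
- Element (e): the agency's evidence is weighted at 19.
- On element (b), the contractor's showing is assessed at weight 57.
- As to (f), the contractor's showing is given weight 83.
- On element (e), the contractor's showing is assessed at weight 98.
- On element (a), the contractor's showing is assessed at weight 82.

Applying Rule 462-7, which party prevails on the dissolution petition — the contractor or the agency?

Stage 1 — burden on contractor; standard: the preponderance of the evidence (weight is at least 55).
    (a): 82 − 25 = 57 ≥ 55 [met]
    (b): 57 − 2 = 55 ≥ 55 [met]
    (c): 84 − 29 = 55 ≥ 55 [met]
  Stage 1 carried; the burden shifts to the agency.
Stage 2 — burden on agency; standard: a clear and cogent showing (weight exceeds 79).
    (d): 84 − 3 = 81 > 79 [met]
  Stage 2 carried; the burden shifts to the contractor.
Stage 3 — burden on contractor; standard: a clear and cogent showing (weight exceeds 79).
    (e): 98 − 19 = 79 ≤ 79 [not met]
    (f): 83 > 79 [met]
  The contractor does not carry Stage 3.
The analysis ends at Stage 3; the agency prevails.

agency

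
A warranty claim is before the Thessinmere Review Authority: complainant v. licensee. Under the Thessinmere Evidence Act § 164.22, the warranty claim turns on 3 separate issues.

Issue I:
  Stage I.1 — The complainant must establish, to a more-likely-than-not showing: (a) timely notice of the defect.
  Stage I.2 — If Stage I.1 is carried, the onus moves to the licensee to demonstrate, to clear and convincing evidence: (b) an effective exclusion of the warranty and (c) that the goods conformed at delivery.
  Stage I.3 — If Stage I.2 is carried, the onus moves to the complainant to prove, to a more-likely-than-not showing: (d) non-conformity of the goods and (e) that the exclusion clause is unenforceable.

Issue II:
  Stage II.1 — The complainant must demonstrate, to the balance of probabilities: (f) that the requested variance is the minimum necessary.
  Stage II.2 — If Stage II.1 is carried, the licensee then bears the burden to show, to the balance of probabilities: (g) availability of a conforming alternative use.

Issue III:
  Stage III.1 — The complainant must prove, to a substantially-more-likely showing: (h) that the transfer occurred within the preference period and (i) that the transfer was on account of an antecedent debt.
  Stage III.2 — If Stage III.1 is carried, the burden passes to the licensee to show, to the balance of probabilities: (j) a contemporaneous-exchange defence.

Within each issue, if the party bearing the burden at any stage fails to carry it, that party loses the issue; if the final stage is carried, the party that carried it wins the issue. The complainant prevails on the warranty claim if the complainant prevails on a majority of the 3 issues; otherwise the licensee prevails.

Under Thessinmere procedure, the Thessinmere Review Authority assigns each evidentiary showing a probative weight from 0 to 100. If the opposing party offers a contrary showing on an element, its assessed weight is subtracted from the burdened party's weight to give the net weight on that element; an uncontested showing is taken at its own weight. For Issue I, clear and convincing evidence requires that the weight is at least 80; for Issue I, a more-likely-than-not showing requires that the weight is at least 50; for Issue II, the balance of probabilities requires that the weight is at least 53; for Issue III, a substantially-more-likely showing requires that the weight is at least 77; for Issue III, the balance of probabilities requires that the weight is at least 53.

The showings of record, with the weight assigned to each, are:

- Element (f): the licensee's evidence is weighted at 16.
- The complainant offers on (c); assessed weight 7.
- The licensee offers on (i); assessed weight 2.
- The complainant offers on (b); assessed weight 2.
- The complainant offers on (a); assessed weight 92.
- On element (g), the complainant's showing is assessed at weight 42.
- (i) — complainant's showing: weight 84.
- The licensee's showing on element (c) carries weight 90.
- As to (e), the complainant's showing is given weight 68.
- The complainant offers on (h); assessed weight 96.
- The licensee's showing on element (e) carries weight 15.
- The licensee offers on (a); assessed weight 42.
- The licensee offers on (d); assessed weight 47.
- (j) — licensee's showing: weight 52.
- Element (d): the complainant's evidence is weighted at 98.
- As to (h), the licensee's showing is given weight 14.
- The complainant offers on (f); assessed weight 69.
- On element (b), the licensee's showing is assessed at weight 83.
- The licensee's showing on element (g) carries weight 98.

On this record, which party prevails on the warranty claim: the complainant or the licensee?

complainant

— Issue I —
Stage I.1 — burden on complainant; standard: a more-likely-than-not showing (weight is at least 50).
    (a): 92 − 42 = 50 ≥ 50 [met]
  All elements met. The burden passes to the licensee.
Stage I.2 — burden on licensee; standard: clear and convincing evidence (weight is at least 80).
    (b): 83 − 2 = 81 ≥ 80 [met]
    (c): 90 − 7 = 83 ≥ 80 [met]
  All elements met. The burden passes to the complainant.
Stage I.3 — burden on complainant; standard: a more-likely-than-not showing (weight is at least 50).
    (d): 98 − 47 = 51 ≥ 50 [met]
    (e): 68 − 15 = 53 ≥ 50 [met]
  All elements met at the final stage.
All stages carried — the complainant prevails on this issue.
— Issue II —
Stage II.1 (complainant, the balance of probabilities, weight is at least 53): (f) net 69−16=53 ≥ 53 — meets.
  The complainant carries Stage II.1; the licensee now bears the burden.
Stage II.2 (licensee, the balance of probabilities, weight is at least 53): (g) net 98−42=56 ≥ 53 — meets.
  Stage II.2 carried; the final stage is satisfied.
All stages carried — the licensee prevails on this issue.
— Issue III —
Stage III.1 — burden on complainant; standard: a substantially-more-likely showing (weight is at least 77).
    (h): 96 − 14 = 82 ≥ 77 [met]
    (i): 84 − 2 = 82 ≥ 77 [met]
  Stage III.1 is satisfied; the onus moves to the licensee.
Stage III.2 — burden on licensee; standard: the balance of probabilities (weight is at least 53).
    (j): 52 < 53 [not met]
  Not every element is met, so the licensee fails to carry Stage III.2.
The analysis ends at Stage III.2; the complainant prevails on this issue.
Per-issue: Issue I → complainant; Issue II → licensee; Issue III → complainant. The complainant must prevail on a majority of issues; overall, the complainant prevails.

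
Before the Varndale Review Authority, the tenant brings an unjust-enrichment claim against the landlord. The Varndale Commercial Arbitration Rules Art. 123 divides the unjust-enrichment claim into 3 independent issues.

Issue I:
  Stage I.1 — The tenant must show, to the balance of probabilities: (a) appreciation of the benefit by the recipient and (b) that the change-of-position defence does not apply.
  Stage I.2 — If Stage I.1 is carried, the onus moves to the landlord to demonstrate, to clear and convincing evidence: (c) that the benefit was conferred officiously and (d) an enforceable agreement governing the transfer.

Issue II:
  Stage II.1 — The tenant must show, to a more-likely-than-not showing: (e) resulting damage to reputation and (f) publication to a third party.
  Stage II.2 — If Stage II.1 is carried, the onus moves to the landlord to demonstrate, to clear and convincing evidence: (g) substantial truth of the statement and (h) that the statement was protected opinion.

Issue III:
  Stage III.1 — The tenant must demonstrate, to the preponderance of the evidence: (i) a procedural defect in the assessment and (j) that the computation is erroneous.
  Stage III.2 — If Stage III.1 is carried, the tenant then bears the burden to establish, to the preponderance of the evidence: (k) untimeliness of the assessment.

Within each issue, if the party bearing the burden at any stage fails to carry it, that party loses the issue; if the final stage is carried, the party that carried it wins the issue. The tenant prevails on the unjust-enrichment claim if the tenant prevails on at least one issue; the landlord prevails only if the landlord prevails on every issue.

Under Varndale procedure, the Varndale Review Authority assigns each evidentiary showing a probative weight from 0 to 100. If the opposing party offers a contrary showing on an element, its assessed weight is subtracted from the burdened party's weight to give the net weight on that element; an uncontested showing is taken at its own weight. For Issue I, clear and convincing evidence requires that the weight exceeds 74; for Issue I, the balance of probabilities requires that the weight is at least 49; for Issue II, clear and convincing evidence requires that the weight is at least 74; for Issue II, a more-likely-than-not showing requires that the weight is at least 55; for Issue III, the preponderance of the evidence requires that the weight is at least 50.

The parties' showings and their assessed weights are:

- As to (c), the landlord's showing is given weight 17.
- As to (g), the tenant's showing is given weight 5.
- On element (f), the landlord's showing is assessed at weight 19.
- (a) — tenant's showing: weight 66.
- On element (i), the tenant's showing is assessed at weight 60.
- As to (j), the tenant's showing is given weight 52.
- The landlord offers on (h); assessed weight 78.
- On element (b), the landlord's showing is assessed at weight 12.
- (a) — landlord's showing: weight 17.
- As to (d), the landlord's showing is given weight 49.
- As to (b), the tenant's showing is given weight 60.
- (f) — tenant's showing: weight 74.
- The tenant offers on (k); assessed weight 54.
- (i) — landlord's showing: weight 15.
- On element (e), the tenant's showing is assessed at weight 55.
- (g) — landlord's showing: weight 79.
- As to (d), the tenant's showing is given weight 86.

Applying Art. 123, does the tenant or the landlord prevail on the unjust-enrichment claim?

landlord

— Issue I —
Stage I.1 (tenant, the balance of probabilities, weight is at least 49): (a) net 66−17=49 ≥ 49 — meets; (b) net 60−12=48 < 49 — fails.
  The tenant does not carry Stage I.1.
So the landlord prevails on this issue.
— Issue II —
At Stage II.1 the tenant must meet a more-likely-than-not showing (weight is at least 55): on (e) the weight is 55, ≥ 55, so (e) meets the standard; on (f) the weight is 74 less the opposing 19 gives net 55, ≥ 55, so (f) meets the standard.
  Stage II.1 carried; the burden shifts to the landlord.
At Stage II.2 the landlord must meet clear and convincing evidence (weight is at least 74): on (g) the weight is 79 less the opposing 5 gives net 74, ≥ 74, so (g) meets the standard; on (h) the weight is 78, ≥ 74, so (h) meets the standard.
  Stage II.2 carried; the final stage is satisfied.
With every stage satisfied, the landlord prevails on this issue.
— Issue III —
At Stage III.1 the tenant must meet the preponderance of the evidence (weight is at least 50): on (i) the weight is 60 less the opposing 15 gives net 45, < 50, so (i) does not meet the standard; on (j) the weight is 52, ≥ 50, so (j) meets the standard.
  Stage III.1 not carried; the tenant fails its burden.
The landlord prevails on this issue.
Per-issue: Issue I → landlord; Issue II → landlord; Issue III → landlord. The tenant must prevail on at least one issue; overall, the landlord prevails.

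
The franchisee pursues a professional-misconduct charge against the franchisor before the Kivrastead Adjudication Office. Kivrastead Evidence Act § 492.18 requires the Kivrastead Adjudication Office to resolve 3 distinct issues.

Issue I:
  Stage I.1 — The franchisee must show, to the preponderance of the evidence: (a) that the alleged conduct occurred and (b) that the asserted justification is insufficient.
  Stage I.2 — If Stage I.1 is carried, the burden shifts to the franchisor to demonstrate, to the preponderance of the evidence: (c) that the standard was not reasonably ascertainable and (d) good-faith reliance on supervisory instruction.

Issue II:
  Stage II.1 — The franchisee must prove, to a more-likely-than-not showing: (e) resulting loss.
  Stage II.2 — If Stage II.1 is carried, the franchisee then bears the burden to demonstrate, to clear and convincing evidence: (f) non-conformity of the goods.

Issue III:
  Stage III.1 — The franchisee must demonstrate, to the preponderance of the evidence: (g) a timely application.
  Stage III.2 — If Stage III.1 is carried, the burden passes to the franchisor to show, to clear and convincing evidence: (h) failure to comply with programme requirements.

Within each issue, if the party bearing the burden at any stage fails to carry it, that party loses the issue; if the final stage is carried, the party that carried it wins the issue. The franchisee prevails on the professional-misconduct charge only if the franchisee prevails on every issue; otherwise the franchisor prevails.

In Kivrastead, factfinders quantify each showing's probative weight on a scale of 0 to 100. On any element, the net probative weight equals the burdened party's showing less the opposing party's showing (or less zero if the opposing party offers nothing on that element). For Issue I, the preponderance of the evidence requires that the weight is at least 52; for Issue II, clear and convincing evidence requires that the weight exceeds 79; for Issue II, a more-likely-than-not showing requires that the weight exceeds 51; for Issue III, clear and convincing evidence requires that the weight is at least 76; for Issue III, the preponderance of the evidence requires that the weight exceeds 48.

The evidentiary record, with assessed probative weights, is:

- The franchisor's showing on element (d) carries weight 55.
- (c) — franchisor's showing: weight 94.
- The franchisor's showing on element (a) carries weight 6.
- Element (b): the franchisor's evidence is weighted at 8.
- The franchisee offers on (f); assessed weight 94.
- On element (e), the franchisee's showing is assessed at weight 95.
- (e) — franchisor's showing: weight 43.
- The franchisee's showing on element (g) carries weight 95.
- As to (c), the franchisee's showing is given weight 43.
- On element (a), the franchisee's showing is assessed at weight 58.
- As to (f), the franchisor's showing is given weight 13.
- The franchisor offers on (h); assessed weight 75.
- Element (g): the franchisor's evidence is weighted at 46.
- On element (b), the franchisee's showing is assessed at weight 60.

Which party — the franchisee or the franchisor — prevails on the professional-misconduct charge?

— Issue I —
Stage I.1 — burden on franchisee; standard: the preponderance of the evidence (weight is at least 52).
    (a): 58 − 6 = 52 ≥ 52 [met]
    (b): 60 − 8 = 52 ≥ 52 [met]
  Stage I.1 carried; the burden shifts to the franchisor.
Stage I.2 — burden on franchisor; standard: the preponderance of the evidence (weight is at least 52).
    (c): 94 − 43 = 51 < 52 [not met]
    (d): 55 ≥ 52 [met]
  The franchisor does not carry Stage I.2.
The franchisee prevails on this issue.
— Issue II —
Stage II.1 — burden on franchisee; standard: a more-likely-than-not showing (weight exceeds 51).
    (e): 95 − 43 = 52 > 51 [met]
  Stage II.1 carried; the burden remains with the franchisee.
Stage II.2 — burden on franchisee; standard: clear and convincing evidence (weight exceeds 79).
    (f): 94 − 13 = 81 > 79 [met]
  The franchisee carries the last stage.
With every stage satisfied, the franchisee prevails on this issue.
— Issue III —
At Stage III.1 the franchisee must meet the preponderance of the evidence (weight exceeds 48): on (g) the weight is 95 less the opposing 46 gives net 49, > 48, so (g) meets the standard.
  Stage III.1 carried; the burden shifts to the franchisor.
At Stage III.2 the franchisor must meet clear and convincing evidence (weight is at least 76): on (h) the weight is 75, < 76, so (h) does not meet the standard.
  The franchisor does not carry Stage III.2.
So the franchisee prevails on this issue.
Per-issue: Issue I → franchisee; Issue II → franchisee; Issue III → franchisee. The franchisee must prevail on every issue; overall, the franchisee prevails.

franchisee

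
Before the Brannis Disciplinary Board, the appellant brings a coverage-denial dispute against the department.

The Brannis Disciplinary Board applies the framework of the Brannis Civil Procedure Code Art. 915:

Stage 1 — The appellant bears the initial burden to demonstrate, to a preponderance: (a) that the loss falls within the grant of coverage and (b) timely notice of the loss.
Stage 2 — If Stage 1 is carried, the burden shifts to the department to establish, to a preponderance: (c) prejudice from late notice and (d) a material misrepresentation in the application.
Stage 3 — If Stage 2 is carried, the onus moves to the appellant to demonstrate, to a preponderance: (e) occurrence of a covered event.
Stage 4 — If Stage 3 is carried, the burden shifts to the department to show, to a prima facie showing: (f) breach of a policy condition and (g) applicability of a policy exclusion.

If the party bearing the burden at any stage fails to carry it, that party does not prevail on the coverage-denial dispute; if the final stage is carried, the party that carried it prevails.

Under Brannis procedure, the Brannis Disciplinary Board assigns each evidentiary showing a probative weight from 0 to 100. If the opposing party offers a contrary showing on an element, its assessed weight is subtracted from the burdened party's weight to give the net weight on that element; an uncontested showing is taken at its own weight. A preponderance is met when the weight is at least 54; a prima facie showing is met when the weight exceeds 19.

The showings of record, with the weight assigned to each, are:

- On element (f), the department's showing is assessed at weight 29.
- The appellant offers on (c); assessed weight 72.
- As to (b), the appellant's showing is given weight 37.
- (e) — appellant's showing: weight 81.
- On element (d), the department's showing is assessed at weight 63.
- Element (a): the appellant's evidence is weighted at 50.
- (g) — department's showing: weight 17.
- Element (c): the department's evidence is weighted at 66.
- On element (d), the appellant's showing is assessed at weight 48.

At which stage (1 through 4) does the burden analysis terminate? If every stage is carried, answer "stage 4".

stage 1

Stage 1 (appellant, a preponderance, weight is at least 54): (a) 50 < 54 — fails; (b) 37 < 54 — fails.
  The appellant does not carry Stage 1.
The department prevails.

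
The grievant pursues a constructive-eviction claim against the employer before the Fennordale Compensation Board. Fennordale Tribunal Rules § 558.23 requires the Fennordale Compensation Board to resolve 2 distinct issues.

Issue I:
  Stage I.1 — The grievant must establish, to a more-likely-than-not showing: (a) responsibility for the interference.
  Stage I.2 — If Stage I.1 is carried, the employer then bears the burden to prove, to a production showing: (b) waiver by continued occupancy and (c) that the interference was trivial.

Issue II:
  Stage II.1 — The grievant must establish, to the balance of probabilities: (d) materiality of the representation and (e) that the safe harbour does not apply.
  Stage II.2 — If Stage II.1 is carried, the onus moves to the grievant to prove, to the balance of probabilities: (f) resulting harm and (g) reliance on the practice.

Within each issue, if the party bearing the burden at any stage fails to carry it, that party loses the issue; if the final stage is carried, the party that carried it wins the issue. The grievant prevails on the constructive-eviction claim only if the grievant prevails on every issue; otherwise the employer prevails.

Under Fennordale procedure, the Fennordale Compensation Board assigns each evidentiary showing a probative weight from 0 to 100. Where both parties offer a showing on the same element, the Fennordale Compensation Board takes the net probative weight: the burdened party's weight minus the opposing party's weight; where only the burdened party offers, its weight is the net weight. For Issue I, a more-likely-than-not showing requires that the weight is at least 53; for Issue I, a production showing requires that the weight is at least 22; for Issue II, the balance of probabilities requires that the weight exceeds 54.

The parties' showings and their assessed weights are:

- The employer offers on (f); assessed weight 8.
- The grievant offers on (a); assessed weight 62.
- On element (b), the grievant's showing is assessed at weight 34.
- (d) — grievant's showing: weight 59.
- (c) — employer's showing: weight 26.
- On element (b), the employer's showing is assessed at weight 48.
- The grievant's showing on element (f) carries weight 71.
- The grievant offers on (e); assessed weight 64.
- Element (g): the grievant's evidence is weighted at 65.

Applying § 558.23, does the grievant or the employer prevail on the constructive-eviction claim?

grievant

— Issue I —
Stage I.1 — burden on grievant; standard: a more-likely-than-not showing (weight is at least 53).
    (a): 62 ≥ 53 [met]
  The grievant carries Stage I.1; the employer now bears the burden.
Stage I.2 — burden on employer; standard: a production showing (weight is at least 22).
    (b): 48 − 34 = 14 < 22 [not met]
    (c): 26 ≥ 22 [met]
  Stage I.2 not carried; the employer fails its burden.
The grievant prevails on this issue.
— Issue II —
Stage II.1 — burden on grievant; standard: the balance of probabilities (weight exceeds 54).
    (d): 59 > 54 [met]
    (e): 64 > 54 [met]
  Stage II.1 is satisfied; the grievant continues to bear the burden.
Stage II.2 — burden on grievant; standard: the balance of probabilities (weight exceeds 54).
    (f): 71 − 8 = 63 > 54 [met]
    (g): 65 > 54 [met]
  The grievant carries the last stage.
With every stage satisfied, the grievant prevails on this issue.
Per-issue: Issue I → grievant; Issue II → grievant. The grievant must prevail on every issue; overall, the grievant prevails.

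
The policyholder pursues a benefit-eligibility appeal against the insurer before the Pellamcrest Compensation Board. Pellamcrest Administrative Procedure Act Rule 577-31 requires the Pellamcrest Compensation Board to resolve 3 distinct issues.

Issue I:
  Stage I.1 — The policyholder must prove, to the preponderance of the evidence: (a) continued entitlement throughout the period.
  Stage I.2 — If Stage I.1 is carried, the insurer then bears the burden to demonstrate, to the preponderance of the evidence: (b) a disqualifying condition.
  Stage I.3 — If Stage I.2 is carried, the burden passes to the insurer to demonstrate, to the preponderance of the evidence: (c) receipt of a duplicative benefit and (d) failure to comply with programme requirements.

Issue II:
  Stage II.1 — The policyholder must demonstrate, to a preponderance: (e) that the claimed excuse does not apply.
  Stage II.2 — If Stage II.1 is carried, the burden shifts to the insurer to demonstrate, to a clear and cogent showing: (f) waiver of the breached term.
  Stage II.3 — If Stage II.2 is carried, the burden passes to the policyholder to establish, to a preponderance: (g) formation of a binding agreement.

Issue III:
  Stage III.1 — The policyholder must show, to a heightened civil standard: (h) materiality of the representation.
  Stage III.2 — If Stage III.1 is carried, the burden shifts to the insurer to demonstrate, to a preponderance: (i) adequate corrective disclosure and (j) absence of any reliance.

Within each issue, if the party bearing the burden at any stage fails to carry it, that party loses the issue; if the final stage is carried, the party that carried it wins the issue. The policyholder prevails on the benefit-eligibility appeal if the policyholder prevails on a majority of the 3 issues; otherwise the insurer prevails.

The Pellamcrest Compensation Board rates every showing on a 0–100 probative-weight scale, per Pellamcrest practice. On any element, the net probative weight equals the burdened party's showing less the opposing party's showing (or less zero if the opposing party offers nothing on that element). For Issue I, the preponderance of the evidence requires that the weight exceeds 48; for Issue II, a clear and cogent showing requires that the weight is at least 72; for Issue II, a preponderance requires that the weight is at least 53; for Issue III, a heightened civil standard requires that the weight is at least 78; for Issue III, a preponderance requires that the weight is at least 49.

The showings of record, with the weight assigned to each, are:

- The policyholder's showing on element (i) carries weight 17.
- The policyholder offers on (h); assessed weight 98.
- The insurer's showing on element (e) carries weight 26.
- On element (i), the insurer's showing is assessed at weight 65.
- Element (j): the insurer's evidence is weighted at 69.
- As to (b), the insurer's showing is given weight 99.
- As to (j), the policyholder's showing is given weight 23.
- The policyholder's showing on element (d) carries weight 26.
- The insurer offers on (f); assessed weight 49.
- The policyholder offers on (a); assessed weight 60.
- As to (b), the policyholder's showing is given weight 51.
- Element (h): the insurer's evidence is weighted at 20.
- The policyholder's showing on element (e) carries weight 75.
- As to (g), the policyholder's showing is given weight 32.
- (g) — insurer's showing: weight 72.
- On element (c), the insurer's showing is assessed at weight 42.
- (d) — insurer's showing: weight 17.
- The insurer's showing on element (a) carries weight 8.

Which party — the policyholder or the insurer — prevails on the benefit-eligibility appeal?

policyholder

— Issue I —
At Stage I.1 the policyholder must meet the preponderance of the evidence (weight exceeds 48): on (a) the weight is 60 less the opposing 8 gives net 52, > 48, so (a) meets the standard.
  Stage I.1 is satisfied; the onus moves to the insurer.
At Stage I.2 the insurer must meet the preponderance of the evidence (weight exceeds 48): on (b) the weight is 99 less the opposing 51 gives net 48, ≤ 48, so (b) does not meet the standard.
  Not every element is met, so the insurer fails to carry Stage I.2.
So the policyholder prevails on this issue.
— Issue II —
At Stage II.1 the policyholder must meet a preponderance (weight is at least 53): on (e) the weight is 75 less the opposing 26 gives net 49, which does not reach 53, so (e) does not meet the standard.
  The policyholder does not carry Stage II.1.
The insurer prevails on this issue.
— Issue III —
At Stage III.1 the policyholder must meet a heightened civil standard (weight is at least 78): on (h) the weight is 98 less the opposing 20 gives net 78, which does reach 78, so (h) meets the standard.
  Stage III.1 carried; the burden shifts to the insurer.
At Stage III.2 the insurer must meet a preponderance (weight is at least 49): on (i) the weight is 65 less the opposing 17 gives net 48, which does not reach 49, so (i) does not meet the standard; on (j) the weight is 69 less the opposing 23 gives net 46, which does not reach 49, so (j) does not meet the standard.
  Not every element is met, so the insurer fails to carry Stage III.2.
The analysis ends at Stage III.2; the policyholder prevails on this issue.
Per-issue: Issue I → policyholder; Issue II → insurer; Issue III → policyholder. The policyholder must prevail on a majority of issues; overall, the policyholder prevails.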